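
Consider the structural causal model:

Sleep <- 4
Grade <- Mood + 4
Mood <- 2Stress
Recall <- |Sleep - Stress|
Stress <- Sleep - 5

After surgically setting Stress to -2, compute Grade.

0

do(Stress=-2) replaces the equation Stress <- Sleep - 5 with the constant Stress = -2.
Mood = 2Stress  [with Stress=-2]  = -4
Grade = Mood + 4  [with Mood=-4]  = 0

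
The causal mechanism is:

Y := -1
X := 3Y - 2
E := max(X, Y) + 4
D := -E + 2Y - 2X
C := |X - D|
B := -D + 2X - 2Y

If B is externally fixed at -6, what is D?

5

do(B=-6) replaces the equation B := -D + 2X - 2Y with the constant B = -6.
No directed path runs from B to D, so D keeps its natural value.
X = 3Y - 2  [with Y=-1]  = -5
E = max(X, Y) + 4  [with X=-5, Y=-1]  = 3
D = -E + 2Y - 2X  [with E=3, Y=-1, X=-5]  = 5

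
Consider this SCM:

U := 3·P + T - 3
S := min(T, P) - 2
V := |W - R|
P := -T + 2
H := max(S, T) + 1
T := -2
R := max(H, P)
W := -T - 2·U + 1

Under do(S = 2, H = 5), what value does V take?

16

Under do(S = 2, H = 5), each intervened variable's structural equation is replaced by its fixed value.
P = -T + 2  [with T=-2]  = 4
U = 3·P + T - 3  [with P=4, T=-2]  = 7
W = -T - 2·U + 1  [with T=-2, U=7]  = -11
R = max(H, P)  [with H=5, P=4]  = 5
V = |W - R|  [with W=-11, R=5]  = 16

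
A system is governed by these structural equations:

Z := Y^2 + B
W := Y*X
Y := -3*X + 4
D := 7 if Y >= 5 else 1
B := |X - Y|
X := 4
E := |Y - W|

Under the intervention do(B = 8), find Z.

do(B=8) replaces the equation B := |X - Y| with the constant B = 8.
Y = -3*X + 4  [with X=4]  = -8
Z = Y^2 + B  [with Y=-8, B=8]  = 72

72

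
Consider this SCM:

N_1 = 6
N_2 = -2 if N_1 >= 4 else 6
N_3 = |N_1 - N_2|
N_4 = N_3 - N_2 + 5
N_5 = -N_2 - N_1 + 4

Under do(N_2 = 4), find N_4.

3

Under do(N_2=4), the mechanism N_2 = -2 if N_1 >= 4 else 6 is discarded; N_2 is fixed at 4.
N_3 = |N_1 - N_2|  [with N_1=6, N_2=4]  = 2
N_4 = N_3 - N_2 + 5  [with N_3=2, N_2=4]  = 3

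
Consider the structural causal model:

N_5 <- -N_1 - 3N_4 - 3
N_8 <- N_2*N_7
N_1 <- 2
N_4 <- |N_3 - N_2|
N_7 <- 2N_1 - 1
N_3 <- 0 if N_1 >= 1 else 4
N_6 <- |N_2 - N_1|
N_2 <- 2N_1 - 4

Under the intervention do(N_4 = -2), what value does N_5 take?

1

Intervening sets N_4 = -2 and removes its equation (N_4 <- |N_3 - N_2|).
N_5 = -N_1 - 3N_4 - 3  [with N_1=2, N_4=-2]  = 1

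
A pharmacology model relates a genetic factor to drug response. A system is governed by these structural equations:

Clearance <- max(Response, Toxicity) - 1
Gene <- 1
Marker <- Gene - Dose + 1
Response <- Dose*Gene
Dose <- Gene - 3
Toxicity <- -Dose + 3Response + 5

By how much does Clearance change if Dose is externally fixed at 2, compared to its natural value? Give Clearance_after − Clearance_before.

8

Under do(Dose=2), the mechanism Dose <- Gene - 3 is discarded; Dose is fixed at 2.
Response = Dose*Gene  [with Dose=2, Gene=1]  = 2
Toxicity = -Dose + 3Response + 5  [with Dose=2, Response=2]  = 9
Clearance = max(Response, Toxicity) - 1  [with Response=2, Toxicity=9]  = 8
Without intervention: Dose = Gene - 3  [with Gene=1]  = -2; Response = Dose*Gene  [with Dose=-2, Gene=1]  = -2; Toxicity = -Dose + 3Response + 5  [with Dose=-2, Response=-2]  = 1; Clearance = max(Response, Toxicity) - 1  [with Response=-2, Toxicity=1]  = 0.
Change = 8 − 0 = 8.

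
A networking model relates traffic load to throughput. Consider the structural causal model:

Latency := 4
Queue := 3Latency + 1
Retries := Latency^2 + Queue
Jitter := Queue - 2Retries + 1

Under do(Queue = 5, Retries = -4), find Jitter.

Setting Queue = 5, Retries = -4 by intervention discards those variables' equations.
Jitter = Queue - 2Retries + 1  [with Queue=5, Retries=-4]  = 14

14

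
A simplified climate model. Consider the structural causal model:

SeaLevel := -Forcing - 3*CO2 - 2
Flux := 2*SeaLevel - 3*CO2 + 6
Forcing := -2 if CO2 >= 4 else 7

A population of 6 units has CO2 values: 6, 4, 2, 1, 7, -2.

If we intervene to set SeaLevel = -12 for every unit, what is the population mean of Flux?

The intervention sets SeaLevel=-12 in all 6 units regardless of CO2. Recomputing Flux per unit gives -36, -30, -24, -21, -39, -12; average -27.

-27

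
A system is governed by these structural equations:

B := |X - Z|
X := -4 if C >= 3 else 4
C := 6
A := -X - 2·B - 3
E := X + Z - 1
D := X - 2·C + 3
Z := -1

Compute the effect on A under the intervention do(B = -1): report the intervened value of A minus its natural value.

Intervening sets B = -1 and removes its equation (B := |X - Z|).
X = -4 if C >= 3 else 4  [with C=6]  = -4
A = -X - 2·B - 3  [with X=-4, B=-1]  = 3
Without intervention: X = -4 if C >= 3 else 4  [with C=6]  = -4; B = |X - Z|  [with X=-4, Z=-1]  = 3; A = -X - 2·B - 3  [with X=-4, B=3]  = -5.
Change = 3 − (-5) = 8.

8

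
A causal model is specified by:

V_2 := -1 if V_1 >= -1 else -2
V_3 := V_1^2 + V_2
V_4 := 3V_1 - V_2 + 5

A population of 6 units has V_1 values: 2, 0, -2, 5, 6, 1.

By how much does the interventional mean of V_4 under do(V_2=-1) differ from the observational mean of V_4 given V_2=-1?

The intervention sets V_2=-1 in all 6 units regardless of V_1. Recomputing V_4 per unit gives 12, 6, 0, 21, 24, 9; average 12.
Conditioning on V_2=-1 selects the 5 unit(s) with V_1 ∈ {2, 0, 5, 6, 1}. Their V_4 values: 12, 6, 21, 24, 9. Mean = 14.4.
Difference = 12 − 14.4 = -2.4.

-2.4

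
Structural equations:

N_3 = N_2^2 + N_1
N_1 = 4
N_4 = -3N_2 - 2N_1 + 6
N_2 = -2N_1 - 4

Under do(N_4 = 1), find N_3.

148

Under do(N_4=1), the mechanism N_4 = -3N_2 - 2N_1 + 6 is discarded; N_4 is fixed at 1.
Since N_3 is not a descendant of the intervened variable, it is unaffected.
N_2 = -2N_1 - 4  [with N_1=4]  = -12
N_3 = N_2^2 + N_1  [with N_2=-12, N_1=4]  = 148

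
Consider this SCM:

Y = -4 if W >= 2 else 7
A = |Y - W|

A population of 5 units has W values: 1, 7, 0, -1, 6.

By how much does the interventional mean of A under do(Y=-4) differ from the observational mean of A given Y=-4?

-3.9

Every unit gets Y=-4 under the intervention. A values become 5, 11, 4, 3, 10; E[A|do(Y=-4)] = 6.6.
E[A|Y=-4] averages over only the 2 units with Y=-4 (W = 7, 6): A = 11, 10, mean 10.5.
Difference = 6.6 − 10.5 = -3.9.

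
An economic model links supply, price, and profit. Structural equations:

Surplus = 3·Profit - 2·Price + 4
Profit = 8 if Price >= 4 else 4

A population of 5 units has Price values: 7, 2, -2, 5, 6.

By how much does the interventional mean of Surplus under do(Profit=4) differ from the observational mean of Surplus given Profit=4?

Under do(Profit=4), Profit's equation is replaced by Profit=4 for every unit. Per-unit Surplus: 2, 12, 20, 6, 4. Mean = 8.8.
E[Surplus|Profit=4] averages over only the 2 units with Profit=4 (Price = 2, -2): Surplus = 12, 20, mean 16.
Difference = 8.8 − 16 = -7.2.

-7.2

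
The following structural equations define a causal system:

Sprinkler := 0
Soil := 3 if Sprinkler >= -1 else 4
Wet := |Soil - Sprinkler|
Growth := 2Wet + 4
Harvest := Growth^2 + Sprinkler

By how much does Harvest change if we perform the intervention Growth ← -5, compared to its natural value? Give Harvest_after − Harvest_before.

Intervening sets Growth = -5 and removes its equation (Growth := 2Wet + 4).
Harvest = Growth^2 + Sprinkler  [with Growth=-5, Sprinkler=0]  = 25
Without intervention: Soil = 3 if Sprinkler >= -1 else 4  [with Sprinkler=0]  = 3; Wet = |Soil - Sprinkler|  [with Soil=3, Sprinkler=0]  = 3; Growth = 2Wet + 4  [with Wet=3]  = 10; Harvest = Growth^2 + Sprinkler  [with Growth=10, Sprinkler=0]  = 100.
Change = 25 − 100 = -75.

-75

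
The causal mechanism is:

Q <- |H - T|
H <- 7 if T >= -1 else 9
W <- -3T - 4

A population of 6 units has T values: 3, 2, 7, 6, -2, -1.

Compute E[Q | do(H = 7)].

4.5

do(H=7) breaks H's dependence on T. With H=7 fixed, Q across the units is 4, 5, 0, 1, 9, 8, mean 4.5.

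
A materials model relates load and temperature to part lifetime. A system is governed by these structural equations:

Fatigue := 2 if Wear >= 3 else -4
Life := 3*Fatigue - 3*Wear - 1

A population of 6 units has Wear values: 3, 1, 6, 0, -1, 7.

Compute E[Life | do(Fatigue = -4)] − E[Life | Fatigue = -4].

-8

The intervention sets Fatigue=-4 in all 6 units regardless of Wear. Recomputing Life per unit gives -22, -16, -31, -13, -10, -34; average -21.
Observing Fatigue=-4 restricts to units where Fatigue's equation naturally yields -4: Wear ∈ {1, 0, -1}. In that subpopulation Life = -16, -13, -10, mean -13.
Difference = -21 − (-13) = -8.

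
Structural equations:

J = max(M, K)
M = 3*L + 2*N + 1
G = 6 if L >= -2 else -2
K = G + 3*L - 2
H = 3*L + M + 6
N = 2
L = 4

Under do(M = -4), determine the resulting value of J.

The intervention breaks the incoming arrows to M: M = 3*L + 2*N + 1 no longer applies, and M = -4.
G = 6 if L >= -2 else -2  [with L=4]  = 6
K = G + 3*L - 2  [with G=6, L=4]  = 16
J = max(M, K)  [with M=-4, K=16]  = 16

16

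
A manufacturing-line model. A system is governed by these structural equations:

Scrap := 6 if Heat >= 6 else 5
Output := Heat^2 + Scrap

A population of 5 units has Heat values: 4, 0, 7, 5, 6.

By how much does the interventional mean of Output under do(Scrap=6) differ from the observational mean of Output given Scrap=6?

do(Scrap=6) breaks Scrap's dependence on Heat. With Scrap=6 fixed, Output across the units is 22, 6, 55, 31, 42, mean 31.2.
Observing Scrap=6 restricts to units where Scrap's equation naturally yields 6: Heat ∈ {7, 6}. In that subpopulation Output = 55, 42, mean 48.5.
Difference = 31.2 − 48.5 = -17.3.

-17.3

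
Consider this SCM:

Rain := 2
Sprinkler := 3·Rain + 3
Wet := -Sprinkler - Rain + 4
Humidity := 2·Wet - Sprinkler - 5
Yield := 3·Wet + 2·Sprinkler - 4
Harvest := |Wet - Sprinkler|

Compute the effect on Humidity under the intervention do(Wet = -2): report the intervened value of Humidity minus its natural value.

10

The intervention breaks the incoming arrows to Wet: Wet := -Sprinkler - Rain + 4 no longer applies, and Wet = -2.
Sprinkler = 3·Rain + 3  [with Rain=2]  = 9
Humidity = 2·Wet - Sprinkler - 5  [with Wet=-2, Sprinkler=9]  = -18
Without intervention: Sprinkler = 3·Rain + 3  [with Rain=2]  = 9; Wet = -Sprinkler - Rain + 4  [with Sprinkler=9, Rain=2]  = -7; Humidity = 2·Wet - Sprinkler - 5  [with Wet=-7, Sprinkler=9]  = -28.
Change = -18 − (-28) = 10.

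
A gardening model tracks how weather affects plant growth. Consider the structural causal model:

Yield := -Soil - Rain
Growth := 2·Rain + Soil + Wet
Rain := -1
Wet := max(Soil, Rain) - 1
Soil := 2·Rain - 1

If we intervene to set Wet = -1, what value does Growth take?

-6

The intervention breaks the incoming arrows to Wet: Wet := max(Soil, Rain) - 1 no longer applies, and Wet = -1.
Soil = 2·Rain - 1  [with Rain=-1]  = -3
Growth = 2·Rain + Soil + Wet  [with Rain=-1, Soil=-3, Wet=-1]  = -6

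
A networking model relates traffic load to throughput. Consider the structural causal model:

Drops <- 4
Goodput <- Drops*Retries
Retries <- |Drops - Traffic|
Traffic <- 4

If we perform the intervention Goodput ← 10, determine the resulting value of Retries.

0

Under do(Goodput=10), the mechanism Goodput <- Drops*Retries is discarded; Goodput is fixed at 10.
Since Retries is not a descendant of the intervened variable, it is unaffected.
Retries = |Drops - Traffic|  [with Drops=4, Traffic=4]  = 0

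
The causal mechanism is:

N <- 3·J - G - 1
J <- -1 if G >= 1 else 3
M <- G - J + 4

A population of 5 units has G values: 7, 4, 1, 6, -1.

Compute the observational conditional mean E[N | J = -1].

Observing J=-1 restricts to units where J's equation naturally yields -1: G ∈ {7, 4, 1, 6}. In that subpopulation N = -11, -8, -5, -10, mean -8.5.

-8.5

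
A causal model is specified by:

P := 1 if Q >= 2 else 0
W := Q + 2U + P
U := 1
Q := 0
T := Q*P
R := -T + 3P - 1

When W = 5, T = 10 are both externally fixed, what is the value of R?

Setting W = 5, T = 10 by intervention discards those variables' equations.
P = 1 if Q >= 2 else 0  [with Q=0]  = 0
R = -T + 3P - 1  [with T=10, P=0]  = -11

-11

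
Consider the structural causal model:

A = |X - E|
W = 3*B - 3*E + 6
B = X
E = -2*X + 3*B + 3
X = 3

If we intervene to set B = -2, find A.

do(B=-2) replaces the equation B = X with the constant B = -2.
E = -2*X + 3*B + 3  [with X=3, B=-2]  = -9
A = |X - E|  [with X=3, E=-9]  = 12

12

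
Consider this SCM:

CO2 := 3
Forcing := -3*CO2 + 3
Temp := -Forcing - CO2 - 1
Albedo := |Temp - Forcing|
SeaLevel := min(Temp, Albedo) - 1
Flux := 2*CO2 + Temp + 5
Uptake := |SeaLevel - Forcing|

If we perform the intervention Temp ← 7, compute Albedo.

The intervention breaks the incoming arrows to Temp: Temp := -Forcing - CO2 - 1 no longer applies, and Temp = 7.
Forcing = -3*CO2 + 3  [with CO2=3]  = -6
Albedo = |Temp - Forcing|  [with Temp=7, Forcing=-6]  = 13

13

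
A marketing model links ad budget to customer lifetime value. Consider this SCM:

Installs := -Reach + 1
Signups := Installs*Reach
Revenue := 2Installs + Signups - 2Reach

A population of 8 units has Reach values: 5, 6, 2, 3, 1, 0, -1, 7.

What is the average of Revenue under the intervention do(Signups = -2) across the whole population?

-11.5

Under do(Signups=-2), Signups's equation is replaced by Signups=-2 for every unit. Per-unit Revenue: -20, -24, -8, -12, -4, 0, 4, -28. Mean = -11.5.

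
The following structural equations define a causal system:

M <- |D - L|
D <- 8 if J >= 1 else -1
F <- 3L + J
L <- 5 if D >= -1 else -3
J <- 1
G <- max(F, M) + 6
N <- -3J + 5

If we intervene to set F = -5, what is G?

The intervention breaks the incoming arrows to F: F <- 3L + J no longer applies, and F = -5.
D = 8 if J >= 1 else -1  [with J=1]  = 8
L = 5 if D >= -1 else -3  [with D=8]  = 5
M = |D - L|  [with D=8, L=5]  = 3
G = max(F, M) + 6  [with F=-5, M=3]  = 9

9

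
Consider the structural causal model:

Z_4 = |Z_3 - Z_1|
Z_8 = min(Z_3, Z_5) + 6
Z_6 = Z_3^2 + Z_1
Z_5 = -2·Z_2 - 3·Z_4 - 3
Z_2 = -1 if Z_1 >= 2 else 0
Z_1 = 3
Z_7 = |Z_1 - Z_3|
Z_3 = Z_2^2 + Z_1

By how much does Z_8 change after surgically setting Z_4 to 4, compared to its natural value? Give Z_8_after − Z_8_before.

-9

do(Z_4=4) replaces the equation Z_4 = |Z_3 - Z_1| with the constant Z_4 = 4.
Z_2 = -1 if Z_1 >= 2 else 0  [with Z_1=3]  = -1
Z_3 = Z_2^2 + Z_1  [with Z_2=-1, Z_1=3]  = 4
Z_5 = -2·Z_2 - 3·Z_4 - 3  [with Z_2=-1, Z_4=4]  = -13
Z_8 = min(Z_3, Z_5) + 6  [with Z_3=4, Z_5=-13]  = -7
Without intervention: Z_2 = -1 if Z_1 >= 2 else 0  [with Z_1=3]  = -1; Z_3 = Z_2^2 + Z_1  [with Z_2=-1, Z_1=3]  = 4; Z_4 = |Z_3 - Z_1|  [with Z_3=4, Z_1=3]  = 1; Z_5 = -2·Z_2 - 3·Z_4 - 3  [with Z_2=-1, Z_4=1]  = -4; Z_8 = min(Z_3, Z_5) + 6  [with Z_3=4, Z_5=-4]  = 2.
Change = -7 − 2 = -9.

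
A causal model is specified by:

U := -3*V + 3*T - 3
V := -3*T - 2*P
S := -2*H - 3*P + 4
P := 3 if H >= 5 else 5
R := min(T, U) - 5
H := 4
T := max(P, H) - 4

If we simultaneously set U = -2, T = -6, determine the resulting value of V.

8

Setting U = -2, T = -6 by intervention discards those variables' equations.
P = 3 if H >= 5 else 5  [with H=4]  = 5
V = -3*T - 2*P  [with T=-6, P=5]  = 8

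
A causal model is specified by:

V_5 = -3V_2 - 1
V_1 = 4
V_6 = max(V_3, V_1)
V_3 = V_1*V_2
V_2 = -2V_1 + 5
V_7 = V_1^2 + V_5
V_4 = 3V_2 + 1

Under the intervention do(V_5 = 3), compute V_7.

19

Under do(V_5=3), the mechanism V_5 = -3V_2 - 1 is discarded; V_5 is fixed at 3.
V_7 = V_1^2 + V_5  [with V_1=4, V_5=3]  = 19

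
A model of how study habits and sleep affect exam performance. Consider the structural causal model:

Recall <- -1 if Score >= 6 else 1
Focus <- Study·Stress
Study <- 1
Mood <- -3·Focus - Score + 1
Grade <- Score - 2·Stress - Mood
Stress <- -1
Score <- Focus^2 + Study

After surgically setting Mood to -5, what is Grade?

Under do(Mood=-5), the mechanism Mood <- -3·Focus - Score + 1 is discarded; Mood is fixed at -5.
Focus = Study·Stress  [with Study=1, Stress=-1]  = -1
Score = Focus^2 + Study  [with Focus=-1, Study=1]  = 2
Grade = Score - 2·Stress - Mood  [with Score=2, Stress=-1, Mood=-5]  = 9

9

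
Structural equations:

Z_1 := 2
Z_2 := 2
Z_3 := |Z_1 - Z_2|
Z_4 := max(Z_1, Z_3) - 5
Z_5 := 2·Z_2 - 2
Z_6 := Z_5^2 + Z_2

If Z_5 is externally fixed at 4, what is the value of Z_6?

The intervention breaks the incoming arrows to Z_5: Z_5 := 2·Z_2 - 2 no longer applies, and Z_5 = 4.
Z_6 = Z_5^2 + Z_2  [with Z_5=4, Z_2=2]  = 18

18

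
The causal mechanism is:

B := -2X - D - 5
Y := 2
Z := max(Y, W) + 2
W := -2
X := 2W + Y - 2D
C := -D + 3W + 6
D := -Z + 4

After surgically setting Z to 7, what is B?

-10

The intervention breaks the incoming arrows to Z: Z := max(Y, W) + 2 no longer applies, and Z = 7.
D = -Z + 4  [with Z=7]  = -3
X = 2W + Y - 2D  [with W=-2, Y=2, D=-3]  = 4
B = -2X - D - 5  [with X=4, D=-3]  = -10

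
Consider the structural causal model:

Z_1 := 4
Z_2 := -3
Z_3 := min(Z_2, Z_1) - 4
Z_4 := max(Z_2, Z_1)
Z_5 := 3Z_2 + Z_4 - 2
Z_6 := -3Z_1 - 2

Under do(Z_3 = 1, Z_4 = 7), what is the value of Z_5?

-4

Setting Z_3 = 1, Z_4 = 7 by intervention discards those variables' equations.
Z_5 = 3Z_2 + Z_4 - 2  [with Z_2=-3, Z_4=7]  = -4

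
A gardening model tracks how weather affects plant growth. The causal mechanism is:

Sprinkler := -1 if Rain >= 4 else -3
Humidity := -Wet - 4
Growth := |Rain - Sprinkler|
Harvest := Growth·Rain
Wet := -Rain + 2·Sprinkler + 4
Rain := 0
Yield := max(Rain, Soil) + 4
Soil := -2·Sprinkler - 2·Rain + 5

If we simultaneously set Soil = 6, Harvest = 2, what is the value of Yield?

Under do(Soil = 6, Harvest = 2), each intervened variable's structural equation is replaced by its fixed value.
Yield = max(Rain, Soil) + 4  [with Rain=0, Soil=6]  = 10

10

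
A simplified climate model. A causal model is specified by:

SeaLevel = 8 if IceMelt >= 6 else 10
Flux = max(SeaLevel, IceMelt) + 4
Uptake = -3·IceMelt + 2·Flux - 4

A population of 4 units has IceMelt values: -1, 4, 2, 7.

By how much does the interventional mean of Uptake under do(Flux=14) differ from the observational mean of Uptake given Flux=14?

do(Flux=14) breaks Flux's dependence on IceMelt. With Flux=14 fixed, Uptake across the units is 27, 12, 18, 3, mean 15.
Conditioning on Flux=14 selects the 3 unit(s) with IceMelt ∈ {-1, 4, 2}. Their Uptake values: 27, 12, 18. Mean = 19.
Difference = 15 − 19 = -4.

-4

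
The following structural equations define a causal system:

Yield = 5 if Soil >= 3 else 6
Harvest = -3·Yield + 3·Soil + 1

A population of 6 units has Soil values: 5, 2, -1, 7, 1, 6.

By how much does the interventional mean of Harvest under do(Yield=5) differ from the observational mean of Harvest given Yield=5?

-8

Under do(Yield=5), Yield's equation is replaced by Yield=5 for every unit. Per-unit Harvest: 1, -8, -17, 7, -11, 4. Mean = -4.
E[Harvest|Yield=5] averages over only the 3 units with Yield=5 (Soil = 5, 7, 6): Harvest = 1, 7, 4, mean 4.
Difference = -4 − 4 = -8.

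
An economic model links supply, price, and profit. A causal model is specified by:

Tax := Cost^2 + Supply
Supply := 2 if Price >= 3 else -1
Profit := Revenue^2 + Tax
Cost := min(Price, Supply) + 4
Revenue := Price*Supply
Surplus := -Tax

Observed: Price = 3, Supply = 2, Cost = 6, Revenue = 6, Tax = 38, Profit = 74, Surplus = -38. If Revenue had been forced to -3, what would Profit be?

Under do(Revenue=-3), the mechanism Revenue := Price*Supply is discarded; Revenue is fixed at -3.
Supply = 2 if Price >= 3 else -1  [with Price=3]  = 2
Cost = min(Price, Supply) + 4  [with Price=3, Supply=2]  = 6
Tax = Cost^2 + Supply  [with Cost=6, Supply=2]  = 38
Profit = Revenue^2 + Tax  [with Revenue=-3, Tax=38]  = 47

47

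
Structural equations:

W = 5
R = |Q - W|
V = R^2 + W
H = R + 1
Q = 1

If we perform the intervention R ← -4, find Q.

1

Under do(R=-4), the mechanism R = |Q - W| is discarded; R is fixed at -4.
Q is not downstream of the intervention, so its value is determined by the original equations.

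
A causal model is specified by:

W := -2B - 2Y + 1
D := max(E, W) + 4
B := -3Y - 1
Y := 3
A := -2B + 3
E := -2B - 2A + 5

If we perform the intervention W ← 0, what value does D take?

4

The intervention breaks the incoming arrows to W: W := -2B - 2Y + 1 no longer applies, and W = 0.
B = -3Y - 1  [with Y=3]  = -10
A = -2B + 3  [with B=-10]  = 23
E = -2B - 2A + 5  [with B=-10, A=23]  = -21
D = max(E, W) + 4  [with E=-21, W=0]  = 4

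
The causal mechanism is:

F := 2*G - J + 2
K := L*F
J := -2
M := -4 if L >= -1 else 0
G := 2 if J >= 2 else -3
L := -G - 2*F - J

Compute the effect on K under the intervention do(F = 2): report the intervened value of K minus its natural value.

The intervention breaks the incoming arrows to F: F := 2*G - J + 2 no longer applies, and F = 2.
G = 2 if J >= 2 else -3  [with J=-2]  = -3
L = -G - 2*F - J  [with G=-3, F=2, J=-2]  = 1
K = L*F  [with L=1, F=2]  = 2
Without intervention: G = 2 if J >= 2 else -3  [with J=-2]  = -3; F = 2*G - J + 2  [with G=-3, J=-2]  = -2; L = -G - 2*F - J  [with G=-3, F=-2, J=-2]  = 9; K = L*F  [with L=9, F=-2]  = -18.
Change = 2 − (-18) = 20.

20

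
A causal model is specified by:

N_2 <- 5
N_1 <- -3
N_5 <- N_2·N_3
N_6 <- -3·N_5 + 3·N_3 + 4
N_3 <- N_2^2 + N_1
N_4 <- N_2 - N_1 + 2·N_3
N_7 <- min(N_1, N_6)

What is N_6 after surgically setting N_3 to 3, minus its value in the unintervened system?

228

The intervention breaks the incoming arrows to N_3: N_3 <- N_2^2 + N_1 no longer applies, and N_3 = 3.
N_5 = N_2·N_3  [with N_2=5, N_3=3]  = 15
N_6 = -3·N_5 + 3·N_3 + 4  [with N_5=15, N_3=3]  = -32
Without intervention: N_3 = N_2^2 + N_1  [with N_2=5, N_1=-3]  = 22; N_5 = N_2·N_3  [with N_2=5, N_3=22]  = 110; N_6 = -3·N_5 + 3·N_3 + 4  [with N_5=110, N_3=22]  = -260.
Change = -32 − (-260) = 228.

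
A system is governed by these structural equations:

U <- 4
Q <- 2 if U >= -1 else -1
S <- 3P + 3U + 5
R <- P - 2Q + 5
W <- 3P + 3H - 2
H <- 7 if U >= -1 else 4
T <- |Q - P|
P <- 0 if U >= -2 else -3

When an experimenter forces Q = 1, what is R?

do(Q=1) replaces the equation Q <- 2 if U >= -1 else -1 with the constant Q = 1.
P = 0 if U >= -2 else -3  [with U=4]  = 0
R = P - 2Q + 5  [with P=0, Q=1]  = 3

3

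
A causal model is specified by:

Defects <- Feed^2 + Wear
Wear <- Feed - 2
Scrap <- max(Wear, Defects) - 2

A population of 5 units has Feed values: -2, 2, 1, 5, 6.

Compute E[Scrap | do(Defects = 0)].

-0.6

do(Defects=0) breaks Defects's dependence on Feed. With Defects=0 fixed, Scrap across the units is -2, -2, -2, 1, 2, mean -0.6.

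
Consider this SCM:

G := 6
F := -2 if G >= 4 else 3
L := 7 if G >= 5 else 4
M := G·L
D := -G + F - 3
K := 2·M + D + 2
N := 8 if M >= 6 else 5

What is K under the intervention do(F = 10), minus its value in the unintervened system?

12

Under do(F=10), the mechanism F := -2 if G >= 4 else 3 is discarded; F is fixed at 10.
L = 7 if G >= 5 else 4  [with G=6]  = 7
M = G·L  [with G=6, L=7]  = 42
D = -G + F - 3  [with G=6, F=10]  = 1
K = 2·M + D + 2  [with M=42, D=1]  = 87
Without intervention: F = -2 if G >= 4 else 3  [with G=6]  = -2; L = 7 if G >= 5 else 4  [with G=6]  = 7; M = G·L  [with G=6, L=7]  = 42; D = -G + F - 3  [with G=6, F=-2]  = -11; K = 2·M + D + 2  [with M=42, D=-11]  = 75.
Change = 87 − 75 = 12.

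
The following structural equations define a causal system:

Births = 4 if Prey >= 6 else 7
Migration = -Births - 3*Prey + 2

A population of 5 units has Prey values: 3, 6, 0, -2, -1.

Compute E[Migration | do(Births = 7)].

-8.6

The intervention sets Births=7 in all 5 units regardless of Prey. Recomputing Migration per unit gives -14, -23, -5, 1, -2; average -8.6.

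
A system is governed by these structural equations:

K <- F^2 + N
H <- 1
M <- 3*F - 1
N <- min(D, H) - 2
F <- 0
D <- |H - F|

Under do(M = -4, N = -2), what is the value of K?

-2

The joint intervention fixes M = -4, N = -2, removing each variable's own equation.
K = F^2 + N  [with F=0, N=-2]  = -2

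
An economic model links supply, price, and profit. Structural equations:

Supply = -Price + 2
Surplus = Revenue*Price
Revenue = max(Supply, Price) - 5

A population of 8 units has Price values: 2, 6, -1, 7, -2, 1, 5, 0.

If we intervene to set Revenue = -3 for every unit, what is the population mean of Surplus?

Under do(Revenue=-3), Revenue's equation is replaced by Revenue=-3 for every unit. Per-unit Surplus: -6, -18, 3, -21, 6, -3, -15, 0. Mean = -6.75.

-6.75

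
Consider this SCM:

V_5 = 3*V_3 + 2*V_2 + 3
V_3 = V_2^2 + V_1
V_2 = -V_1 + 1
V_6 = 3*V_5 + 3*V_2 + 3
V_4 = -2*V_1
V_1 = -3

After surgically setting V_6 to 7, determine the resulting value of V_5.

50

do(V_6=7) replaces the equation V_6 = 3*V_5 + 3*V_2 + 3 with the constant V_6 = 7.
Since V_5 is not a descendant of the intervened variable, it is unaffected.
V_2 = -V_1 + 1  [with V_1=-3]  = 4
V_3 = V_2^2 + V_1  [with V_2=4, V_1=-3]  = 13
V_5 = 3*V_3 + 2*V_2 + 3  [with V_3=13, V_2=4]  = 50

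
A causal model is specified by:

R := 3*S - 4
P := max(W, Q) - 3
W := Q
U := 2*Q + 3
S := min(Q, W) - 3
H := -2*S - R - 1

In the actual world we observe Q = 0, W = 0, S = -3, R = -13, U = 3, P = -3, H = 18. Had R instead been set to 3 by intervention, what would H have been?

2

The intervention breaks the incoming arrows to R: R := 3*S - 4 no longer applies, and R = 3.
W = Q  [with Q=0]  = 0
S = min(Q, W) - 3  [with Q=0, W=0]  = -3
H = -2*S - R - 1  [with S=-3, R=3]  = 2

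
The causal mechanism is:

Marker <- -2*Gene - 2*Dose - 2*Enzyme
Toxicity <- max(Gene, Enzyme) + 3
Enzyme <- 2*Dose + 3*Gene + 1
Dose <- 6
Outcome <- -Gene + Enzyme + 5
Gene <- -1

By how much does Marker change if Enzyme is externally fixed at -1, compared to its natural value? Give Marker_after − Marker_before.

The intervention breaks the incoming arrows to Enzyme: Enzyme <- 2*Dose + 3*Gene + 1 no longer applies, and Enzyme = -1.
Marker = -2*Gene - 2*Dose - 2*Enzyme  [with Gene=-1, Dose=6, Enzyme=-1]  = -8
Without intervention: Enzyme = 2*Dose + 3*Gene + 1  [with Dose=6, Gene=-1]  = 10; Marker = -2*Gene - 2*Dose - 2*Enzyme  [with Gene=-1, Dose=6, Enzyme=10]  = -30.
Change = -8 − (-30) = 22.

22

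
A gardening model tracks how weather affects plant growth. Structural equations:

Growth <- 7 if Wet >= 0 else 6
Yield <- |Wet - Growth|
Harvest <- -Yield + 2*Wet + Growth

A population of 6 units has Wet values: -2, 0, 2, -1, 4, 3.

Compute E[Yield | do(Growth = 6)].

Under do(Growth=6), Growth's equation is replaced by Growth=6 for every unit. Per-unit Yield: 8, 6, 4, 7, 2, 3. Mean = 5.

5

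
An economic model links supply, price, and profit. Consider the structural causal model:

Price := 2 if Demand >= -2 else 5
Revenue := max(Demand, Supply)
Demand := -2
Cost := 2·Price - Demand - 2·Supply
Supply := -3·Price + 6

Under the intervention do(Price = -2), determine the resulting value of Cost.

-26

Under do(Price=-2), the mechanism Price := 2 if Demand >= -2 else 5 is discarded; Price is fixed at -2.
Supply = -3·Price + 6  [with Price=-2]  = 12
Cost = 2·Price - Demand - 2·Supply  [with Price=-2, Demand=-2, Supply=12]  = -26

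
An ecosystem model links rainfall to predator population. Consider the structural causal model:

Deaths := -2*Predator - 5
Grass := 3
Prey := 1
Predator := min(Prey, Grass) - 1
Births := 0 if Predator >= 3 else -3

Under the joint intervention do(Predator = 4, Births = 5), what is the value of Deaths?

-13

Setting Predator = 4, Births = 5 by intervention discards those variables' equations.
Deaths = -2*Predator - 5  [with Predator=4]  = -13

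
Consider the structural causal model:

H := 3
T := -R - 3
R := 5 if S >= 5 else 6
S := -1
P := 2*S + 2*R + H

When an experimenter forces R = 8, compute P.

17

The intervention breaks the incoming arrows to R: R := 5 if S >= 5 else 6 no longer applies, and R = 8.
P = 2*S + 2*R + H  [with S=-1, R=8, H=3]  = 17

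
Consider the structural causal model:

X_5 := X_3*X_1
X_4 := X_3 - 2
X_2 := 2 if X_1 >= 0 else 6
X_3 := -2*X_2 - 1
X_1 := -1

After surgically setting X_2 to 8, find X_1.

-1

Under do(X_2=8), the mechanism X_2 := 2 if X_1 >= 0 else 6 is discarded; X_2 is fixed at 8.
X_1 is not downstream of the intervention, so its value is determined by the original equations.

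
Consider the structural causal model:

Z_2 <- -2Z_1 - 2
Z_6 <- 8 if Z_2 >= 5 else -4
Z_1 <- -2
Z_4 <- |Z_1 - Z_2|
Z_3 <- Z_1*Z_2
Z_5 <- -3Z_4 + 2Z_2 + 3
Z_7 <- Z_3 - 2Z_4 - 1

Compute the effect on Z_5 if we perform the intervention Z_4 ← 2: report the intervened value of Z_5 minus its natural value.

6

Intervening sets Z_4 = 2 and removes its equation (Z_4 <- |Z_1 - Z_2|).
Z_2 = -2Z_1 - 2  [with Z_1=-2]  = 2
Z_5 = -3Z_4 + 2Z_2 + 3  [with Z_4=2, Z_2=2]  = 1
Without intervention: Z_2 = -2Z_1 - 2  [with Z_1=-2]  = 2; Z_4 = |Z_1 - Z_2|  [with Z_1=-2, Z_2=2]  = 4; Z_5 = -3Z_4 + 2Z_2 + 3  [with Z_4=4, Z_2=2]  = -5.
Change = 1 − (-5) = 6.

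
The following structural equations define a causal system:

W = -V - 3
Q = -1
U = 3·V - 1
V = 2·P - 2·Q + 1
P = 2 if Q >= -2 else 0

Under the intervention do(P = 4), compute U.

Under do(P=4), the mechanism P = 2 if Q >= -2 else 0 is discarded; P is fixed at 4.
V = 2·P - 2·Q + 1  [with P=4, Q=-1]  = 11
U = 3·V - 1  [with V=11]  = 32

32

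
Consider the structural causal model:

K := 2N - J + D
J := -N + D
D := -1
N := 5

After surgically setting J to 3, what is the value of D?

Under do(J=3), the mechanism J := -N + D is discarded; J is fixed at 3.
Since D is not a descendant of the intervened variable, it is unaffected.

-1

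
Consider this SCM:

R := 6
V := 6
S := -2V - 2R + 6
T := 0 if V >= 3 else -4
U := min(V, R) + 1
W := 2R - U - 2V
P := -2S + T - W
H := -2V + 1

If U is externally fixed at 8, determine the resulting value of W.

-8

The intervention breaks the incoming arrows to U: U := min(V, R) + 1 no longer applies, and U = 8.
W = 2R - U - 2V  [with R=6, U=8, V=6]  = -8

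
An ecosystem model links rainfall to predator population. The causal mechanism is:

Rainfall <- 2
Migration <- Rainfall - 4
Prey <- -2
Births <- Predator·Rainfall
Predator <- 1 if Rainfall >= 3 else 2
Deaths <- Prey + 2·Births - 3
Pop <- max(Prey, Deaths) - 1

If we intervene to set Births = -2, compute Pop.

-3

The intervention breaks the incoming arrows to Births: Births <- Predator·Rainfall no longer applies, and Births = -2.
Deaths = Prey + 2·Births - 3  [with Prey=-2, Births=-2]  = -9
Pop = max(Prey, Deaths) - 1  [with Prey=-2, Deaths=-9]  = -3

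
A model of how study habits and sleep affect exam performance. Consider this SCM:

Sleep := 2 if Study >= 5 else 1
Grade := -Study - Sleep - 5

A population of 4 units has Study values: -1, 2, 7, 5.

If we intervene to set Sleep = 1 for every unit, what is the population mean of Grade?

-9.25

Under do(Sleep=1), Sleep's equation is replaced by Sleep=1 for every unit. Per-unit Grade: -5, -8, -13, -11. Mean = -9.25.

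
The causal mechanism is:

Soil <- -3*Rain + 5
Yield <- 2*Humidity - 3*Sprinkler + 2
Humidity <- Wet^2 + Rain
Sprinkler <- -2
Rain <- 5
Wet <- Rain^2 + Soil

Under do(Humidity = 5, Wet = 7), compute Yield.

18

Setting Humidity = 5, Wet = 7 by intervention discards those variables' equations.
Yield = 2*Humidity - 3*Sprinkler + 2  [with Humidity=5, Sprinkler=-2]  = 18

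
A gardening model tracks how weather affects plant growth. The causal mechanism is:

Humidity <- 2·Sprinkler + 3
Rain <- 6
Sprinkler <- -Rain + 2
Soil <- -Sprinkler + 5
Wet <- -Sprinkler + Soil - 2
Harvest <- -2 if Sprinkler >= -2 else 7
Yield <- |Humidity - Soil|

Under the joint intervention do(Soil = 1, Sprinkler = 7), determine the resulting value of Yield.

Setting Soil = 1, Sprinkler = 7 by intervention discards those variables' equations.
Humidity = 2·Sprinkler + 3  [with Sprinkler=7]  = 17
Yield = |Humidity - Soil|  [with Humidity=17, Soil=1]  = 16

16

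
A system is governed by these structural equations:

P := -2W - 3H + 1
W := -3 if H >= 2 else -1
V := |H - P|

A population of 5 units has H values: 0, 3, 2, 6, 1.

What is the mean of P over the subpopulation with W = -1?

E[P|W=-1] averages over only the 2 units with W=-1 (H = 0, 1): P = 3, 0, mean 1.5.

1.5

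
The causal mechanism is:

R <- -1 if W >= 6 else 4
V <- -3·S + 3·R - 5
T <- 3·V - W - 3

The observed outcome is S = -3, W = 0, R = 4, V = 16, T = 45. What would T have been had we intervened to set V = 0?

Intervening sets V = 0 and removes its equation (V <- -3·S + 3·R - 5).
T = 3·V - W - 3  [with V=0, W=0]  = -3

-3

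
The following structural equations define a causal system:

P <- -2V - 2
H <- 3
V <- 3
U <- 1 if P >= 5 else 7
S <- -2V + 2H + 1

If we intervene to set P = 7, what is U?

1

Intervening sets P = 7 and removes its equation (P <- -2V - 2).
U = 1 if P >= 5 else 7  [with P=7]  = 1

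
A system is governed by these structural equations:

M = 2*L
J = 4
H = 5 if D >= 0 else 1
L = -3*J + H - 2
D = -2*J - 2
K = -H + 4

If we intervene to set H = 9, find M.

do(H=9) replaces the equation H = 5 if D >= 0 else 1 with the constant H = 9.
L = -3*J + H - 2  [with J=4, H=9]  = -5
M = 2*L  [with L=-5]  = -10

-10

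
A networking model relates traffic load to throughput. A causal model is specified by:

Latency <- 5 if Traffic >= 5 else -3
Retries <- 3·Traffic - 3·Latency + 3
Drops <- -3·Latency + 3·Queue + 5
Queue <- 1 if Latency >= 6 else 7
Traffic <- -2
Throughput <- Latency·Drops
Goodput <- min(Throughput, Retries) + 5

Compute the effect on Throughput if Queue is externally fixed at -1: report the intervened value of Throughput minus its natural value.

The intervention breaks the incoming arrows to Queue: Queue <- 1 if Latency >= 6 else 7 no longer applies, and Queue = -1.
Latency = 5 if Traffic >= 5 else -3  [with Traffic=-2]  = -3
Drops = -3·Latency + 3·Queue + 5  [with Latency=-3, Queue=-1]  = 11
Throughput = Latency·Drops  [with Latency=-3, Drops=11]  = -33
Without intervention: Latency = 5 if Traffic >= 5 else -3  [with Traffic=-2]  = -3; Queue = 1 if Latency >= 6 else 7  [with Latency=-3]  = 7; Drops = -3·Latency + 3·Queue + 5  [with Latency=-3, Queue=7]  = 35; Throughput = Latency·Drops  [with Latency=-3, Drops=35]  = -105.
Change = -33 − (-105) = 72.

72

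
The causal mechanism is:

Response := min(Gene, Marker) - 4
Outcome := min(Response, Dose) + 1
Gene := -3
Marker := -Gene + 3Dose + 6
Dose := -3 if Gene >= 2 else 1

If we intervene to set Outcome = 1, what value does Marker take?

12

do(Outcome=1) replaces the equation Outcome := min(Response, Dose) + 1 with the constant Outcome = 1.
Marker is not downstream of the intervention, so its value is determined by the original equations.
Dose = -3 if Gene >= 2 else 1  [with Gene=-3]  = 1
Marker = -Gene + 3Dose + 6  [with Gene=-3, Dose=1]  = 12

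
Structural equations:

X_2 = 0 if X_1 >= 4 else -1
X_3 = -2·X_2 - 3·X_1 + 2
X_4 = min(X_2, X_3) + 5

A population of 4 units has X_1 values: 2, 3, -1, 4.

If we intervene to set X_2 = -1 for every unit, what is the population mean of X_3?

The intervention sets X_2=-1 in all 4 units regardless of X_1. Recomputing X_3 per unit gives -2, -5, 7, -8; average -2.

-2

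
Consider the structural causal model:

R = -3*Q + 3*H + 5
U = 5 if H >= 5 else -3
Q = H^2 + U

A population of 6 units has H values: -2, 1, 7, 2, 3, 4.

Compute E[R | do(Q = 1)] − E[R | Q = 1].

7.5

Every unit gets Q=1 under the intervention. R values become -4, 5, 23, 8, 11, 14; E[R|do(Q=1)] = 9.5.
Conditioning on Q=1 selects the 2 unit(s) with H ∈ {-2, 2}. Their R values: -4, 8. Mean = 2.
Difference = 9.5 − 2 = 7.5.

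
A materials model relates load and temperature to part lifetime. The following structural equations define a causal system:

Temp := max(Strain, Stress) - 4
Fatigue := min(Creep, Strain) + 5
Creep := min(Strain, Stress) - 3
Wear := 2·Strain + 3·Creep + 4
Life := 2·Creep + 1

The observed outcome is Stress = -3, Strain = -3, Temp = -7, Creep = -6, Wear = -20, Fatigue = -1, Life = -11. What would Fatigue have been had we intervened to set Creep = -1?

Under do(Creep=-1), the mechanism Creep := min(Strain, Stress) - 3 is discarded; Creep is fixed at -1.
Fatigue = min(Creep, Strain) + 5  [with Creep=-1, Strain=-3]  = 2

2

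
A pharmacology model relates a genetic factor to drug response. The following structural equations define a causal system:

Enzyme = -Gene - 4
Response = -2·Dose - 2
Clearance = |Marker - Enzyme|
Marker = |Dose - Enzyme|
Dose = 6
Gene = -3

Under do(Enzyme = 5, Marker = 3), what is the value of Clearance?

Setting Enzyme = 5, Marker = 3 by intervention discards those variables' equations.
Clearance = |Marker - Enzyme|  [with Marker=3, Enzyme=5]  = 2

2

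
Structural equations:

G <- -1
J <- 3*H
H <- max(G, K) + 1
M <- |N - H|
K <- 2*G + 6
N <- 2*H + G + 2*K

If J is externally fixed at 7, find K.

Under do(J=7), the mechanism J <- 3*H is discarded; J is fixed at 7.
No directed path runs from J to K, so K keeps its natural value.
K = 2*G + 6  [with G=-1]  = 4

4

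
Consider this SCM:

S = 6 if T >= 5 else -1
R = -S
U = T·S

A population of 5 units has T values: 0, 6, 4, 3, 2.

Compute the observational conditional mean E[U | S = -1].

-2.25

Observing S=-1 restricts to units where S's equation naturally yields -1: T ∈ {0, 4, 3, 2}. In that subpopulation U = 0, -4, -3, -2, mean -2.25.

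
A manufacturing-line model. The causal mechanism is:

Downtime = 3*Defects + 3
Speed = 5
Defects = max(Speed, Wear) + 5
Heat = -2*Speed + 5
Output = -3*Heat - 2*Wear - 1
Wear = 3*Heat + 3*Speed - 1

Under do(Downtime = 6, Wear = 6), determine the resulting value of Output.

2

Under do(Downtime = 6, Wear = 6), each intervened variable's structural equation is replaced by its fixed value.
Heat = -2*Speed + 5  [with Speed=5]  = -5
Output = -3*Heat - 2*Wear - 1  [with Heat=-5, Wear=6]  = 2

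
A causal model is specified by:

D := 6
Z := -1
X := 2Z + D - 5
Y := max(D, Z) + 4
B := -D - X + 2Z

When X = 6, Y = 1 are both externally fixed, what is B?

The joint intervention fixes X = 6, Y = 1, removing each variable's own equation.
B = -D - X + 2Z  [with D=6, X=6, Z=-1]  = -14

-14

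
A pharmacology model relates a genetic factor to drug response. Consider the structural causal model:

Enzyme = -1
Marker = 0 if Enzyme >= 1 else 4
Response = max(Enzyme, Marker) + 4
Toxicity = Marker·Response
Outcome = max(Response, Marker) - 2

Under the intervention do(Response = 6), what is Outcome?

4

do(Response=6) replaces the equation Response = max(Enzyme, Marker) + 4 with the constant Response = 6.
Marker = 0 if Enzyme >= 1 else 4  [with Enzyme=-1]  = 4
Outcome = max(Response, Marker) - 2  [with Response=6, Marker=4]  = 4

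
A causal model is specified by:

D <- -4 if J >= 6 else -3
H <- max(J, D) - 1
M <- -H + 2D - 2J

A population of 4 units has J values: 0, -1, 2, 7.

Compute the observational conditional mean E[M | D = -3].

E[M|D=-3] averages over only the 3 units with D=-3 (J = 0, -1, 2): M = -5, -2, -11, mean -6.

-6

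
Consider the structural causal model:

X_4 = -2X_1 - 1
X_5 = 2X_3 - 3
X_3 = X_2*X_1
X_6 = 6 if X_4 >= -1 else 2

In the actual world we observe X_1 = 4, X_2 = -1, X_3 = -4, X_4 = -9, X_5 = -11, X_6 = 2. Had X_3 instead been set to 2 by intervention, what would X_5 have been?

1

do(X_3=2) replaces the equation X_3 = X_2*X_1 with the constant X_3 = 2.
X_5 = 2X_3 - 3  [with X_3=2]  = 1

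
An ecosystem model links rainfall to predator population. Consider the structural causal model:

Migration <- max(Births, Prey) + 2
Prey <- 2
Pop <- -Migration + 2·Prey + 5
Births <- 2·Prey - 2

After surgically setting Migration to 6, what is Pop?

3

The intervention breaks the incoming arrows to Migration: Migration <- max(Births, Prey) + 2 no longer applies, and Migration = 6.
Pop = -Migration + 2·Prey + 5  [with Migration=6, Prey=2]  = 3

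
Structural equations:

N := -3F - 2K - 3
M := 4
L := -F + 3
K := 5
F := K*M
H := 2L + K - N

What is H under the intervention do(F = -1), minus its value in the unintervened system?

-21

The intervention breaks the incoming arrows to F: F := K*M no longer applies, and F = -1.
N = -3F - 2K - 3  [with F=-1, K=5]  = -10
L = -F + 3  [with F=-1]  = 4
H = 2L + K - N  [with L=4, K=5, N=-10]  = 23
Without intervention: F = K*M  [with K=5, M=4]  = 20; N = -3F - 2K - 3  [with F=20, K=5]  = -73; L = -F + 3  [with F=20]  = -17; H = 2L + K - N  [with L=-17, K=5, N=-73]  = 44.
Change = 23 − 44 = -21.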